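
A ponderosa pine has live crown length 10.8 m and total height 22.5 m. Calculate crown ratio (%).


Formula: Crown Ratio = (Crown Length / Total Height) * 100
CR = (10.8 m / 22.5 m) * 100
CR = 0.48 * 100 = 48.0%

48.0


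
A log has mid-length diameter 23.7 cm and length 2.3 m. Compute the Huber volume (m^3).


Huber: V = Am * L,  Am = pi*(Dm/200)^2
Am = pi*(23.7/200)^2 = 0.044115 m^2
V = 0.044115*2.3 = 0.1015 m^3

0.1015


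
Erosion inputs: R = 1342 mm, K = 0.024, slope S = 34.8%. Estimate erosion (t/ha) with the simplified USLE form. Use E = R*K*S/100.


Formula: E = R * K * S / 100  (simplified USLE)
R * K = 1342 * 0.024 = 32.208
E = 32.208 * 34.8 / 100 = 11.21 t/ha

11.21


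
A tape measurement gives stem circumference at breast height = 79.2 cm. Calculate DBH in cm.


Formula: DBH = C / pi
DBH = 79.2 / pi
pi = 3.14159...
DBH = 25.2 cm

25.2


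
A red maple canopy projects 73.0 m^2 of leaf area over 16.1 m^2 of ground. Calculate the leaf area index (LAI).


Formula: LAI = total leaf area / ground area  (dimensionless)
LAI = 73.0 m^2 / 16.1 m^2
LAI = 4.53

4.53


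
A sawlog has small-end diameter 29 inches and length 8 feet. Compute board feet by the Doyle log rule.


Doyle: BF = (D - 4)^2 * L / 16
Adjusted diameter = 29 - 4 = 25 in
(D-4)^2 = 25^2 = 625
BF = 625 * 8 / 16 = 313 BF

313


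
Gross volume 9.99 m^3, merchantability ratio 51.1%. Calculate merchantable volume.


Formula: MV = V_total * (merchantable_pct / 100)
Merchantable fraction = 51.1% / 100 = 0.511
MV = 9.99 m^3 * 0.511 = 5.105 m^3

5.105


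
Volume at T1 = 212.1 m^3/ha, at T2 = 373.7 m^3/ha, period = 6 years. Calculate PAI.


Formula: PAI = (V_T2 - V_T1) / (T2 - T1)
Volume increment = 373.7 - 212.1 = 161.6 m^3/ha
PAI = 161.6 / 6 = 26.93 m^3/ha/year

26.93


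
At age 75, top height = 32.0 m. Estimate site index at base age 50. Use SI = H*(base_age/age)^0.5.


Formula: SI = H_dom * (base_age / age)^0.5
Age ratio = 50 / 75 = 0.66667
sqrt(age_ratio) = 0.8165
SI = 32.0 * 0.8165 = 26.1 m

26.1


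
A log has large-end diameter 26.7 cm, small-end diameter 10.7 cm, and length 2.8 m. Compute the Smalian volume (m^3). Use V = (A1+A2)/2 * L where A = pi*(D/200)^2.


Smalian: V = (A1 + A2)/2 * L,  A = pi*(D/200)^2
A1 = pi*(26.7/200)^2 = 0.05599 m^2
A2 = pi*(10.7/200)^2 = 0.008992 m^2
V = (0.05599+0.008992)/2*2.8 = 0.091 m^3

0.091


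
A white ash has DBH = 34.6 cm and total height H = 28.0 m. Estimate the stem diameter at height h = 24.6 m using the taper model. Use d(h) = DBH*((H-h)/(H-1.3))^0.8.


Taper: d(h) = DBH * ((H - h) / (H - 1.3))^0.8
Numerator = H - h = 28.0 - 24.6 = 3.4 m
Denominator = H - 1.3 = 28.0 - 1.3 = 26.7 m
Ratio = 3.4 / 26.7 = 0.12734
d = 34.6 * 0.12734^0.8 = 6.7 cm

6.7


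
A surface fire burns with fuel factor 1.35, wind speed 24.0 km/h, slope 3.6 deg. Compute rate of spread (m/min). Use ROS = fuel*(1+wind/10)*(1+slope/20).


Formula: ROS = fuel * (1 + wind/10) * (1 + slope/20)
Wind factor = 1 + 24.0/10 = 3.4
Slope factor = 1 + 3.6/20 = 1.18
ROS = 1.35 * 3.4 * 1.18 = 5.42 m/min

5.42


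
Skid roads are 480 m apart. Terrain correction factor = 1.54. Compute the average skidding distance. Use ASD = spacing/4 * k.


Formula: ASD = (spacing / 4) * correction
Uncorrected distance = spacing / 4 = 480 / 4 = 120 m
ASD = 120 * 1.54 = 185 m

185


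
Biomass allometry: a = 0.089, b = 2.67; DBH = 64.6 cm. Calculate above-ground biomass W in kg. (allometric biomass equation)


Formula: W = a * DBH^b  (allometric power law)
DBH^b = 64.6^2.67 = 68127.2444
W = 0.089 * 68127.2444 = 6063.3 kg

6063.3


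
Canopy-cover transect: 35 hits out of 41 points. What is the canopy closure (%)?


Formula: Canopy closure = covered points / total points * 100
Closure = 35 / 41 * 100
Closure = 0.8537 * 100 = 85.4%

85.4


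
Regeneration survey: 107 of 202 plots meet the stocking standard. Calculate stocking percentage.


Formula: Stocking % = stocked plots / total plots * 100
Stocking = 107 / 202 * 100
Stocking = 0.5297 * 100 = 53.0%

53.0


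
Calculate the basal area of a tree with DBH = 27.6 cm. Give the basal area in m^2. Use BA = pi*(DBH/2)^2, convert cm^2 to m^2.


Formula: BA = pi * (DBH/2)^2 / 10000  (cm^2 to m^2)
Radius = DBH/2 = 27.6/2 = 13.8 cm
BA = pi * 13.8^2 / 10000
   = 598.2849 cm^2 / 10000
   = 0.0598 m^2

0.0598


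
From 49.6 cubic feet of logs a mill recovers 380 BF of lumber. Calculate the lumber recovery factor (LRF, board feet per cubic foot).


Formula: LRF = Lumber Output (BF) / Log Input (ft^3)
LRF = 380 BF / 49.6 ft^3
LRF = 7.66 BF/ft^3

7.66


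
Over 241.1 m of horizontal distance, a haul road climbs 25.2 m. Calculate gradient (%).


Formula: Gradient = rise / run * 100
Gradient = 25.2 / 241.1 * 100 = 10.5%

10.5


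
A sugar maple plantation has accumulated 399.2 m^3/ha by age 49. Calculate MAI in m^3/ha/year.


Formula: MAI = Total Volume / Stand Age
MAI = 399.2 m^3/ha / 49 years
MAI = 8.15 m^3/ha/year

8.15


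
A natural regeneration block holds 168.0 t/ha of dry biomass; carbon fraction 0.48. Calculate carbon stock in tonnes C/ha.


Formula: Carbon Stock = Biomass * Carbon Fraction
C = 168.0 t/ha * 0.48
C = 80.6 t C/ha

80.6


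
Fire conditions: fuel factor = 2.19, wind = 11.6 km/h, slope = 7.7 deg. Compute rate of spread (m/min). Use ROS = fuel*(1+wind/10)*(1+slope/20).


Formula: ROS = fuel * (1 + wind/10) * (1 + slope/20)
Wind factor = 1 + 11.6/10 = 2.16
Slope factor = 1 + 7.7/20 = 1.385
ROS = 2.19 * 2.16 * 1.385 = 6.55 m/min

6.55


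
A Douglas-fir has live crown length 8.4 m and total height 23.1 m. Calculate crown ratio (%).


Formula: Crown Ratio = (Crown Length / Total Height) * 100
CR = (8.4 m / 23.1 m) * 100
CR = 0.3636 * 100 = 36.4%

36.4


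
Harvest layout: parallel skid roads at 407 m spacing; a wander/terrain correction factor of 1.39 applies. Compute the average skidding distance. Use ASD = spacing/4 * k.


Formula: ASD = (spacing / 4) * correction
Uncorrected distance = spacing / 4 = 407 / 4 = 101.75 m
ASD = 101.75 * 1.39 = 141 m

141


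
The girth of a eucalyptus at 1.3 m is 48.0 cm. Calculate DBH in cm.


Formula: DBH = C / pi
DBH = 48.0 / pi
pi = 3.14159...
DBH = 15.3 cm

15.3


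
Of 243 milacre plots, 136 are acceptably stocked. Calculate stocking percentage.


Formula: Stocking % = stocked plots / total plots * 100
Stocking = 136 / 243 * 100
Stocking = 0.5597 * 100 = 56.0%

56.0


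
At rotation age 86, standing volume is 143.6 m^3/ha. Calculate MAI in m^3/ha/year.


Formula: MAI = Total Volume / Stand Age
MAI = 143.6 m^3/ha / 86 years
MAI = 1.67 m^3/ha/year

1.67


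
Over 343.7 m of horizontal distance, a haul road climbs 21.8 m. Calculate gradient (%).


Formula: Gradient = rise / run * 100
Gradient = 21.8 / 343.7 * 100 = 6.3%

6.3


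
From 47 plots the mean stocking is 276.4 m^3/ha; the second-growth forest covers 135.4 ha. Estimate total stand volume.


Formula: Total Volume = Mean Volume per ha * Total Area
Total Volume = 276.4 m^3/ha * 135.4 ha
Total Volume = 37425 m^3

37425


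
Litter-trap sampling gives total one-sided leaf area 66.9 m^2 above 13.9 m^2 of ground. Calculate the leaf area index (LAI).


Formula: LAI = total leaf area / ground area  (dimensionless)
LAI = 66.9 m^2 / 13.9 m^2
LAI = 4.81

4.81


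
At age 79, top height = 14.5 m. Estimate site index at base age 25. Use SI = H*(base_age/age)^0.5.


Formula: SI = H_dom * (base_age / age)^0.5
Age ratio = 25 / 79 = 0.31646
sqrt(age_ratio) = 0.56254
SI = 14.5 * 0.56254 = 8.2 m

8.2


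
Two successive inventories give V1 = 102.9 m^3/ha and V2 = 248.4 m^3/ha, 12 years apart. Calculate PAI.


Formula: PAI = (V_T2 - V_T1) / (T2 - T1)
Volume increment = 248.4 - 102.9 = 145.5 m^3/ha
PAI = 145.5 / 12 = 12.13 m^3/ha/year

12.13


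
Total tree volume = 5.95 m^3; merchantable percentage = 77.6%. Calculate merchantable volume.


Formula: MV = V_total * (merchantable_pct / 100)
Merchantable fraction = 77.6% / 100 = 0.776
MV = 5.95 m^3 * 0.776 = 4.617 m^3

4.617


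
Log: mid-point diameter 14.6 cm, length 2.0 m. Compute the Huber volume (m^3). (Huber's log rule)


Huber: V = Am * L,  Am = pi*(Dm/200)^2
Am = pi*(14.6/200)^2 = 0.016742 m^2
V = 0.016742*2.0 = 0.0335 m^3

0.0335


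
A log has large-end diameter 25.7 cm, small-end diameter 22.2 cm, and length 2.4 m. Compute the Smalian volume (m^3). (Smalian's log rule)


Smalian: V = (A1 + A2)/2 * L,  A = pi*(D/200)^2
A1 = pi*(25.7/200)^2 = 0.051875 m^2
A2 = pi*(22.2/200)^2 = 0.038708 m^2
V = (0.051875+0.038708)/2*2.4 = 0.1087 m^3

0.1087


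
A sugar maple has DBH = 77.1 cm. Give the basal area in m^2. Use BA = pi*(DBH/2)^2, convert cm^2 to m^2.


Formula: BA = pi * (DBH/2)^2 / 10000  (cm^2 to m^2)
Radius = DBH/2 = 77.1/2 = 38.55 cm
BA = pi * 38.55^2 / 10000
   = 4668.7287 cm^2 / 10000
   = 0.4669 m^2

0.4669


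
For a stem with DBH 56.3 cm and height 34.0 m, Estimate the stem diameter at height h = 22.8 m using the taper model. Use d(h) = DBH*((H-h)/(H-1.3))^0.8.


Taper: d(h) = DBH * ((H - h) / (H - 1.3))^0.8
Numerator = H - h = 34.0 - 22.8 = 11.2 m
Denominator = H - 1.3 = 34.0 - 1.3 = 32.7 m
Ratio = 11.2 / 32.7 = 0.34251
d = 56.3 * 0.34251^0.8 = 23.9 cm

23.9


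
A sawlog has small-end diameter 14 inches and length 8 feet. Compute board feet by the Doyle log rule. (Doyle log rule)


Doyle: BF = (D - 4)^2 * L / 16
Adjusted diameter = 14 - 4 = 10 in
(D-4)^2 = 10^2 = 100
BF = 100 * 8 / 16 = 50 BF

50


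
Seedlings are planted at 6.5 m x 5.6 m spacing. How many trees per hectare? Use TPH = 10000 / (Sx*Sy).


Formula: TPH = 10000 m^2/ha / (spacing_x * spacing_y)
Area per tree = 6.5 m * 5.6 m = 36.4 m^2
TPH = 10000 / 36.4 = 275 trees/ha

275


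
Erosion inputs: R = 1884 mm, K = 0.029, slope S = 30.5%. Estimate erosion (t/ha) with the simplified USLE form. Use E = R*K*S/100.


Formula: E = R * K * S / 100  (simplified USLE)
R * K = 1884 * 0.029 = 54.636
E = 54.636 * 30.5 / 100 = 16.66 t/ha

16.66


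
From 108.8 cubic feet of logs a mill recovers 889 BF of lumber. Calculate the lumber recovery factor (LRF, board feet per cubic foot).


Formula: LRF = Lumber Output (BF) / Log Input (ft^3)
LRF = 889 BF / 108.8 ft^3
LRF = 8.17 BF/ft^3

8.17


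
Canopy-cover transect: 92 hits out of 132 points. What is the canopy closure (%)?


Formula: Canopy closure = covered points / total points * 100
Closure = 92 / 132 * 100
Closure = 0.697 * 100 = 69.7%

69.7


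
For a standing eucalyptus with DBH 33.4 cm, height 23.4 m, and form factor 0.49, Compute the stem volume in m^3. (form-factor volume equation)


Formula: V = pi * (DBH/200)^2 * H * ff
Radius = DBH/200 = 33.4/200 = 0.167 m
Radius^2 = 0.167^2 = 0.027889 m^2
V = pi * 0.027889 * 23.4 * 0.49
V = 1.005 m^3

1.005


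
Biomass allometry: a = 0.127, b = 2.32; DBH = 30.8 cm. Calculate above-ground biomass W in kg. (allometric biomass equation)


Formula: W = a * DBH^b  (allometric power law)
DBH^b = 30.8^2.32 = 2840.7804
W = 0.127 * 2840.7804 = 360.8 kg

360.8


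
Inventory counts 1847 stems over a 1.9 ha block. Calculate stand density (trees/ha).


Formula: Stand Density = N_trees / Area_ha
Density = 1847 trees / 1.9 ha
Density = 972 trees/ha

972


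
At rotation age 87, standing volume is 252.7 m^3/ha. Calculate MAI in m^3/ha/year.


Formula: MAI = Total Volume / Stand Age
MAI = 252.7 m^3/ha / 87 years
MAI = 2.9 m^3/ha/year

2.9


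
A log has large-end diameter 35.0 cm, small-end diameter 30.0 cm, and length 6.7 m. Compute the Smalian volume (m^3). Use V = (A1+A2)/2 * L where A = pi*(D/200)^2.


Smalian: V = (A1 + A2)/2 * L,  A = pi*(D/200)^2
A1 = pi*(35.0/200)^2 = 0.096211 m^2
A2 = pi*(30.0/200)^2 = 0.070686 m^2
V = (0.096211+0.070686)/2*6.7 = 0.5591 m^3

0.5591


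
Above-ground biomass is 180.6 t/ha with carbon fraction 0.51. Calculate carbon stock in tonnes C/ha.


Formula: Carbon Stock = Biomass * Carbon Fraction
C = 180.6 t/ha * 0.51
C = 92.1 t C/ha

92.1


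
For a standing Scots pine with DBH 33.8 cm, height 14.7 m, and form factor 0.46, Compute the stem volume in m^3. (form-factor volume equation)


Formula: V = pi * (DBH/200)^2 * H * ff
Radius = DBH/200 = 33.8/200 = 0.169 m
Radius^2 = 0.169^2 = 0.028561 m^2
V = pi * 0.028561 * 14.7 * 0.46
V = 0.607 m^3

0.607


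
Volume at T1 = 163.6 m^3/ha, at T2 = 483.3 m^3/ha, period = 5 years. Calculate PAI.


Formula: PAI = (V_T2 - V_T1) / (T2 - T1)
Volume increment = 483.3 - 163.6 = 319.7 m^3/ha
PAI = 319.7 / 5 = 63.94 m^3/ha/year

63.94


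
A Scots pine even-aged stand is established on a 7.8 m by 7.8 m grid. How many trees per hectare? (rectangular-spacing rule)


Formula: TPH = 10000 m^2/ha / (spacing_x * spacing_y)
Area per tree = 7.8 m * 7.8 m = 60.84 m^2
TPH = 10000 / 60.84 = 164 trees/ha

164


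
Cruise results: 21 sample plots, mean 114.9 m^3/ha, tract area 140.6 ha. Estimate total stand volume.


Formula: Total Volume = Mean Volume per ha * Total Area
Total Volume = 114.9 m^3/ha * 140.6 ha
Total Volume = 16155 m^3

16155


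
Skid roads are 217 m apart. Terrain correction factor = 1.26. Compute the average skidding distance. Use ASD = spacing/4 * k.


Formula: ASD = (spacing / 4) * correction
Uncorrected distance = spacing / 4 = 217 / 4 = 54.25 m
ASD = 54.25 * 1.26 = 68 m

68


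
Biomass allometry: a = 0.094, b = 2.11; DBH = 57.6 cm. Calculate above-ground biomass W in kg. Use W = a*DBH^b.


Formula: W = a * DBH^b  (allometric power law)
DBH^b = 57.6^2.11 = 5181.9288
W = 0.094 * 5181.9288 = 487.1 kg

487.1


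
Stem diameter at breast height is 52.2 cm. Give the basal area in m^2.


Formula: BA = pi * (DBH/2)^2 / 10000  (cm^2 to m^2)
Radius = DBH/2 = 52.2/2 = 26.1 cm
BA = pi * 26.1^2 / 10000
   = 2140.0843 cm^2 / 10000
   = 0.214 m^2

0.214


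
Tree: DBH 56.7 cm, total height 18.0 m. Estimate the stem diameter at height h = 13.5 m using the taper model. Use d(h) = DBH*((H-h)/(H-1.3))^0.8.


Taper: d(h) = DBH * ((H - h) / (H - 1.3))^0.8
Numerator = H - h = 18.0 - 13.5 = 4.5 m
Denominator = H - 1.3 = 18.0 - 1.3 = 16.7 m
Ratio = 4.5 / 16.7 = 0.26946
d = 56.7 * 0.26946^0.8 = 19.9 cm

19.9


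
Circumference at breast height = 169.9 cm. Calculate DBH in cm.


Formula: DBH = C / pi
DBH = 169.9 / pi
pi = 3.14159...
DBH = 54.1 cm

54.1


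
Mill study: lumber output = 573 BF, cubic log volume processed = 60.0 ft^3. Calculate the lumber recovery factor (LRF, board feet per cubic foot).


Formula: LRF = Lumber Output (BF) / Log Input (ft^3)
LRF = 573 BF / 60.0 ft^3
LRF = 9.55 BF/ft^3

9.55


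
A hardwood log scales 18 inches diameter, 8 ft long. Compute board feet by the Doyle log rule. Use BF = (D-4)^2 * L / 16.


Doyle: BF = (D - 4)^2 * L / 16
Adjusted diameter = 18 - 4 = 14 in
(D-4)^2 = 14^2 = 196
BF = 196 * 8 / 16 = 98 BF

98


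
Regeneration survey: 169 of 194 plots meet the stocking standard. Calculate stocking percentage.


Formula: Stocking % = stocked plots / total plots * 100
Stocking = 169 / 194 * 100
Stocking = 0.8711 * 100 = 87.1%

87.1


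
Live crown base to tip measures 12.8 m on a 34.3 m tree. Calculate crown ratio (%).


Formula: Crown Ratio = (Crown Length / Total Height) * 100
CR = (12.8 m / 34.3 m) * 100
CR = 0.3732 * 100 = 37.3%

37.3


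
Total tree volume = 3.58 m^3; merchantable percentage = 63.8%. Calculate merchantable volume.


Formula: MV = V_total * (merchantable_pct / 100)
Merchantable fraction = 63.8% / 100 = 0.638
MV = 3.58 m^3 * 0.638 = 2.284 m^3

2.284


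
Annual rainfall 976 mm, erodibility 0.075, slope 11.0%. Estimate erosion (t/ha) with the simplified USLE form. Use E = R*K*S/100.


Formula: E = R * K * S / 100  (simplified USLE)
R * K = 976 * 0.075 = 73.2
E = 73.2 * 11.0 / 100 = 8.05 t/ha

8.05


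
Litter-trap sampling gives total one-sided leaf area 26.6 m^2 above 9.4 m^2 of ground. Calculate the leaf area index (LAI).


Formula: LAI = total leaf area / ground area  (dimensionless)
LAI = 26.6 m^2 / 9.4 m^2
LAI = 2.83

2.83


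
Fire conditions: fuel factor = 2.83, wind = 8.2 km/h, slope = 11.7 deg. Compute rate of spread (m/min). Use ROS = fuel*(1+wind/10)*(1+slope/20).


Formula: ROS = fuel * (1 + wind/10) * (1 + slope/20)
Wind factor = 1 + 8.2/10 = 1.82
Slope factor = 1 + 11.7/20 = 1.585
ROS = 2.83 * 1.82 * 1.585 = 8.16 m/min

8.16


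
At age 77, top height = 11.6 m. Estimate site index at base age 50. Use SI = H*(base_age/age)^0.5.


Formula: SI = H_dom * (base_age / age)^0.5
Age ratio = 50 / 77 = 0.64935
sqrt(age_ratio) = 0.80582
SI = 11.6 * 0.80582 = 9.3 m

9.3


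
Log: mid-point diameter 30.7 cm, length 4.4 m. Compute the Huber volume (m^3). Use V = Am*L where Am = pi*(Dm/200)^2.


Huber: V = Am * L,  Am = pi*(Dm/200)^2
Am = pi*(30.7/200)^2 = 0.074023 m^2
V = 0.074023*4.4 = 0.3257 m^3

0.3257


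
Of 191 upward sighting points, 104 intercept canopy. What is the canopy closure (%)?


Formula: Canopy closure = covered points / total points * 100
Closure = 104 / 191 * 100
Closure = 0.5445 * 100 = 54.5%

54.5


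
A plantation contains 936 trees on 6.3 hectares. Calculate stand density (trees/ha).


Formula: Stand Density = N_trees / Area_ha
Density = 936 trees / 6.3 ha
Density = 149 trees/ha

149


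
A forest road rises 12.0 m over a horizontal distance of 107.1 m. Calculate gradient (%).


Formula: Gradient = rise / run * 100
Gradient = 12.0 / 107.1 * 100 = 11.2%

11.2


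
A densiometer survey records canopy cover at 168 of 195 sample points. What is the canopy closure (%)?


Formula: Canopy closure = covered points / total points * 100
Closure = 168 / 195 * 100
Closure = 0.8615 * 100 = 86.2%

86.2


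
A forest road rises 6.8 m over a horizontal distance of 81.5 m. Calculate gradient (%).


Formula: Gradient = rise / run * 100
Gradient = 6.8 / 81.5 * 100 = 8.3%

8.3


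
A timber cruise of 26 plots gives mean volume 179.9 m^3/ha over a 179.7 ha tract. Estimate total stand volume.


Formula: Total Volume = Mean Volume per ha * Total Area
Total Volume = 179.9 m^3/ha * 179.7 ha
Total Volume = 32328 m^3

32328


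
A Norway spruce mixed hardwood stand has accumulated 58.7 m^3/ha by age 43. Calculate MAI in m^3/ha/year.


Formula: MAI = Total Volume / Stand Age
MAI = 58.7 m^3/ha / 43 years
MAI = 1.37 m^3/ha/year

1.37


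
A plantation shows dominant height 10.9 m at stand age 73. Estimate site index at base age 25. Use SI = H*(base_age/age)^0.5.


Formula: SI = H_dom * (base_age / age)^0.5
Age ratio = 25 / 73 = 0.34247
sqrt(age_ratio) = 0.58521
SI = 10.9 * 0.58521 = 6.4 m

6.4


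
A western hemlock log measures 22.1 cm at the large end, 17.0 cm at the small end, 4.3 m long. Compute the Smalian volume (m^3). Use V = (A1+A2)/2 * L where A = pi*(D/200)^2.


Smalian: V = (A1 + A2)/2 * L,  A = pi*(D/200)^2
A1 = pi*(22.1/200)^2 = 0.03836 m^2
A2 = pi*(17.0/200)^2 = 0.022698 m^2
V = (0.03836+0.022698)/2*4.3 = 0.1313 m^3

0.1313


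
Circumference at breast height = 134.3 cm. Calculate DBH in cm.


Formula: DBH = C / pi
DBH = 134.3 / pi
pi = 3.14159...
DBH = 42.7 cm

42.7


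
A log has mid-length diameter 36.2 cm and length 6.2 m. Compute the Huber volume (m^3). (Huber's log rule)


Huber: V = Am * L,  Am = pi*(Dm/200)^2
Am = pi*(36.2/200)^2 = 0.102922 m^2
V = 0.102922*6.2 = 0.6381 m^3

0.6381


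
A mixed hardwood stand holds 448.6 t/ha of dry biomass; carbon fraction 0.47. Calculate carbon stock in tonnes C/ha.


Formula: Carbon Stock = Biomass * Carbon Fraction
C = 448.6 t/ha * 0.47
C = 210.8 t C/ha

210.8


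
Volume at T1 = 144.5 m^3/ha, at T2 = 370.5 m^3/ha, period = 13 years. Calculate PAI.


Formula: PAI = (V_T2 - V_T1) / (T2 - T1)
Volume increment = 370.5 - 144.5 = 226.0 m^3/ha
PAI = 226.0 / 13 = 17.38 m^3/ha/year

17.38


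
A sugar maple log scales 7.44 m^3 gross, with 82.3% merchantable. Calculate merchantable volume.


Formula: MV = V_total * (merchantable_pct / 100)
Merchantable fraction = 82.3% / 100 = 0.823
MV = 7.44 m^3 * 0.823 = 6.123 m^3

6.123


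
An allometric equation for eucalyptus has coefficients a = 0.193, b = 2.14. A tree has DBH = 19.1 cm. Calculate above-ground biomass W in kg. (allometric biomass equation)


Formula: W = a * DBH^b  (allometric power law)
DBH^b = 19.1^2.14 = 551.3297
W = 0.193 * 551.3297 = 106.4 kg

106.4


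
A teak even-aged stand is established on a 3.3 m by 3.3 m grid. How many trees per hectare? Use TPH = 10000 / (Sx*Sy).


Formula: TPH = 10000 m^2/ha / (spacing_x * spacing_y)
Area per tree = 3.3 m * 3.3 m = 10.89 m^2
TPH = 10000 / 10.89 = 918 trees/ha

918


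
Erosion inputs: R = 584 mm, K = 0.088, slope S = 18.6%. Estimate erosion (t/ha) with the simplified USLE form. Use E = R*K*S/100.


Formula: E = R * K * S / 100  (simplified USLE)
R * K = 584 * 0.088 = 51.392
E = 51.392 * 18.6 / 100 = 9.56 t/ha

9.56


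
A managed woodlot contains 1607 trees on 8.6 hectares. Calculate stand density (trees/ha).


Formula: Stand Density = N_trees / Area_ha
Density = 1607 trees / 8.6 ha
Density = 187 trees/ha

187


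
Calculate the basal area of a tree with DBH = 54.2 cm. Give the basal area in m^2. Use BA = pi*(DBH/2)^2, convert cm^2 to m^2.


Formula: BA = pi * (DBH/2)^2 / 10000  (cm^2 to m^2)
Radius = DBH/2 = 54.2/2 = 27.1 cm
BA = pi * 27.1^2 / 10000
   = 2307.2171 cm^2 / 10000
   = 0.2307 m^2

0.2307


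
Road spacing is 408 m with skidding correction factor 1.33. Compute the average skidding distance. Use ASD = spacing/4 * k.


Formula: ASD = (spacing / 4) * correction
Uncorrected distance = spacing / 4 = 408 / 4 = 102 m
ASD = 102 * 1.33 = 136 m

136


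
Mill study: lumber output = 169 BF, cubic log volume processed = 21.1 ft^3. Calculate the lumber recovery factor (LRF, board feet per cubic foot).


Formula: LRF = Lumber Output (BF) / Log Input (ft^3)
LRF = 169 BF / 21.1 ft^3
LRF = 8.01 BF/ft^3

8.01


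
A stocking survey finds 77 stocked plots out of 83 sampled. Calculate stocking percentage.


Formula: Stocking % = stocked plots / total plots * 100
Stocking = 77 / 83 * 100
Stocking = 0.9277 * 100 = 92.8%

92.8


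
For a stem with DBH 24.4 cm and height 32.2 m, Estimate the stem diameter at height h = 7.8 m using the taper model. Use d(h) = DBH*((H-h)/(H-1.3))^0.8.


Taper: d(h) = DBH * ((H - h) / (H - 1.3))^0.8
Numerator = H - h = 32.2 - 7.8 = 24.4 m
Denominator = H - 1.3 = 32.2 - 1.3 = 30.9 m
Ratio = 24.4 / 30.9 = 0.78964
d = 24.4 * 0.78964^0.8 = 20.2 cm

20.2


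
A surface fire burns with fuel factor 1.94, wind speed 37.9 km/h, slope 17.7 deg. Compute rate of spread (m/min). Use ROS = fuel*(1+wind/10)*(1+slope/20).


Formula: ROS = fuel * (1 + wind/10) * (1 + slope/20)
Wind factor = 1 + 37.9/10 = 4.79
Slope factor = 1 + 17.7/20 = 1.885
ROS = 1.94 * 4.79 * 1.885 = 17.52 m/min

17.52


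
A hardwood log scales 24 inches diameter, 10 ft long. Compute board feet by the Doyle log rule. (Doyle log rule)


Doyle: BF = (D - 4)^2 * L / 16
Adjusted diameter = 24 - 4 = 20 in
(D-4)^2 = 20^2 = 400
BF = 400 * 10 / 16 = 250 BF

250


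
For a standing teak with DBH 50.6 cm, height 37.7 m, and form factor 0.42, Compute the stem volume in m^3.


Formula: V = pi * (DBH/200)^2 * H * ff
Radius = DBH/200 = 50.6/200 = 0.253 m
Radius^2 = 0.253^2 = 0.064009 m^2
V = pi * 0.064009 * 37.7 * 0.42
V = 3.184 m^3

3.184


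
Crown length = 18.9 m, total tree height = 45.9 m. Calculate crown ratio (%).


Formula: Crown Ratio = (Crown Length / Total Height) * 100
CR = (18.9 m / 45.9 m) * 100
CR = 0.4118 * 100 = 41.2%

41.2


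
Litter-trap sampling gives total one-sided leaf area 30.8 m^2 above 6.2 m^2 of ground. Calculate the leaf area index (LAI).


Formula: LAI = total leaf area / ground area  (dimensionless)
LAI = 30.8 m^2 / 6.2 m^2
LAI = 4.97

4.97


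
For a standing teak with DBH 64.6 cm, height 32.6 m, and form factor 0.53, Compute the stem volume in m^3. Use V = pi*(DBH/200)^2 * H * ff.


Formula: V = pi * (DBH/200)^2 * H * ff
Radius = DBH/200 = 64.6/200 = 0.323 m
Radius^2 = 0.323^2 = 0.104329 m^2
V = pi * 0.104329 * 32.6 * 0.53
V = 5.663 m^3

5.663


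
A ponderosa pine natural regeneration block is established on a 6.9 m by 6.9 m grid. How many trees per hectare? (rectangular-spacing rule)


Formula: TPH = 10000 m^2/ha / (spacing_x * spacing_y)
Area per tree = 6.9 m * 6.9 m = 47.61 m^2
TPH = 10000 / 47.61 = 210 trees/ha

210


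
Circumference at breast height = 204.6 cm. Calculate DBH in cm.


Formula: DBH = C / pi
DBH = 204.6 / pi
pi = 3.14159...
DBH = 65.1 cm

65.1


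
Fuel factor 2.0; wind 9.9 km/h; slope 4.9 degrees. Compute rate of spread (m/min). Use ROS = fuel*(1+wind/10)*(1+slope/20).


Formula: ROS = fuel * (1 + wind/10) * (1 + slope/20)
Wind factor = 1 + 9.9/10 = 1.99
Slope factor = 1 + 4.9/20 = 1.245
ROS = 2.0 * 1.99 * 1.245 = 4.96 m/min

4.96


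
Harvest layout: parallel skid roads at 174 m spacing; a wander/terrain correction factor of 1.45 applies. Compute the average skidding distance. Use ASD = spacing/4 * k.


Formula: ASD = (spacing / 4) * correction
Uncorrected distance = spacing / 4 = 174 / 4 = 43.5 m
ASD = 43.5 * 1.45 = 63 m

63


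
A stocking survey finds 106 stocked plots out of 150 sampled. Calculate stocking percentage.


Formula: Stocking % = stocked plots / total plots * 100
Stocking = 106 / 150 * 100
Stocking = 0.7067 * 100 = 70.7%

70.7


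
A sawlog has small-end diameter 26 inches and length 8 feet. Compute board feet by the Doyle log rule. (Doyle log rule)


Doyle: BF = (D - 4)^2 * L / 16
Adjusted diameter = 26 - 4 = 22 in
(D-4)^2 = 22^2 = 484
BF = 484 * 8 / 16 = 242 BF

242


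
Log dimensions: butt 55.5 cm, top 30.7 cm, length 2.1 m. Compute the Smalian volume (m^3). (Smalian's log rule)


Smalian: V = (A1 + A2)/2 * L,  A = pi*(D/200)^2
A1 = pi*(55.5/200)^2 = 0.241922 m^2
A2 = pi*(30.7/200)^2 = 0.074023 m^2
V = (0.241922+0.074023)/2*2.1 = 0.3317 m^3

0.3317


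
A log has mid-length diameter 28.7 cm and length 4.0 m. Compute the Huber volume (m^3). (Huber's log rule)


Huber: V = Am * L,  Am = pi*(Dm/200)^2
Am = pi*(28.7/200)^2 = 0.064692 m^2
V = 0.064692*4.0 = 0.2588 m^3

0.2588


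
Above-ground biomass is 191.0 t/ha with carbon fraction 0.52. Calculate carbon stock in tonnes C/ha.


Formula: Carbon Stock = Biomass * Carbon Fraction
C = 191.0 t/ha * 0.52
C = 99.3 t C/ha

99.3


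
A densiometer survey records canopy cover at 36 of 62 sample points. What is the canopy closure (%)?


Formula: Canopy closure = covered points / total points * 100
Closure = 36 / 62 * 100
Closure = 0.5806 * 100 = 58.1%

58.1


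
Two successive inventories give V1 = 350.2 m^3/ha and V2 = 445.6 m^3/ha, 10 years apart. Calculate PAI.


Formula: PAI = (V_T2 - V_T1) / (T2 - T1)
Volume increment = 445.6 - 350.2 = 95.4 m^3/ha
PAI = 95.4 / 10 = 9.54 m^3/ha/year

9.54


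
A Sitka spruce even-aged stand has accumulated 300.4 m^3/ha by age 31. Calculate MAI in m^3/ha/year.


Formula: MAI = Total Volume / Stand Age
MAI = 300.4 m^3/ha / 31 years
MAI = 9.69 m^3/ha/year

9.69


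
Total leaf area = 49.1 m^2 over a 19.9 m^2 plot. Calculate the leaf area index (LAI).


Formula: LAI = total leaf area / ground area  (dimensionless)
LAI = 49.1 m^2 / 19.9 m^2
LAI = 2.47

2.47


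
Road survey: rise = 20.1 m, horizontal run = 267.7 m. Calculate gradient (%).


Formula: Gradient = rise / run * 100
Gradient = 20.1 / 267.7 * 100 = 7.5%

7.5


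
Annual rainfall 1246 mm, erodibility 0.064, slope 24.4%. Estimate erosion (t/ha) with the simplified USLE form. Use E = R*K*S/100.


Formula: E = R * K * S / 100  (simplified USLE)
R * K = 1246 * 0.064 = 79.744
E = 79.744 * 24.4 / 100 = 19.46 t/ha

19.46


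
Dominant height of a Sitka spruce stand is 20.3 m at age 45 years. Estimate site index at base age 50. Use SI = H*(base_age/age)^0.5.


Formula: SI = H_dom * (base_age / age)^0.5
Age ratio = 50 / 45 = 1.11111
sqrt(age_ratio) = 1.05409
SI = 20.3 * 1.05409 = 21.4 m

21.4


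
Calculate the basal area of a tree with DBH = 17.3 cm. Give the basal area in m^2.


Formula: BA = pi * (DBH/2)^2 / 10000  (cm^2 to m^2)
Radius = DBH/2 = 17.3/2 = 8.65 cm
BA = pi * 8.65^2 / 10000
   = 235.0618 cm^2 / 10000
   = 0.0235 m^2

0.0235


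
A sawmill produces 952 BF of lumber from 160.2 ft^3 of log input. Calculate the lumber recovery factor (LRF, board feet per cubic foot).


Formula: LRF = Lumber Output (BF) / Log Input (ft^3)
LRF = 952 BF / 160.2 ft^3
LRF = 5.94 BF/ft^3

5.94


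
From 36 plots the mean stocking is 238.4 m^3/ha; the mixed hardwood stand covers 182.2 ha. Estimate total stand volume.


Formula: Total Volume = Mean Volume per ha * Total Area
Total Volume = 238.4 m^3/ha * 182.2 ha
Total Volume = 43436 m^3

43436


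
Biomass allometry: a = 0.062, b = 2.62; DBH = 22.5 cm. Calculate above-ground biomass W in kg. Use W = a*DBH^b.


Formula: W = a * DBH^b  (allometric power law)
DBH^b = 22.5^2.62 = 3489.1384
W = 0.062 * 3489.1384 = 216.3 kg

216.3


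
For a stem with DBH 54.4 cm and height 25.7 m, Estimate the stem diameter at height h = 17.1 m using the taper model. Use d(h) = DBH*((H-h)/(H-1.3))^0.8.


Taper: d(h) = DBH * ((H - h) / (H - 1.3))^0.8
Numerator = H - h = 25.7 - 17.1 = 8.6 m
Denominator = H - 1.3 = 25.7 - 1.3 = 24.4 m
Ratio = 8.6 / 24.4 = 0.35246
d = 54.4 * 0.35246^0.8 = 23.6 cm

23.6


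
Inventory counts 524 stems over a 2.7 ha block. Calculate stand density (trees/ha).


Formula: Stand Density = N_trees / Area_ha
Density = 524 trees / 2.7 ha
Density = 194 trees/ha

194


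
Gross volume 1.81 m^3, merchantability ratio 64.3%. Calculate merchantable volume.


Formula: MV = V_total * (merchantable_pct / 100)
Merchantable fraction = 64.3% / 100 = 0.643
MV = 1.81 m^3 * 0.643 = 1.164 m^3

1.164


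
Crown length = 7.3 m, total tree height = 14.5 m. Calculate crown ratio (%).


Formula: Crown Ratio = (Crown Length / Total Height) * 100
CR = (7.3 m / 14.5 m) * 100
CR = 0.5034 * 100 = 50.3%

50.3


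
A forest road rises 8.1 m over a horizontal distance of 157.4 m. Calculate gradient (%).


Formula: Gradient = rise / run * 100
Gradient = 8.1 / 157.4 * 100 = 5.1%

5.1


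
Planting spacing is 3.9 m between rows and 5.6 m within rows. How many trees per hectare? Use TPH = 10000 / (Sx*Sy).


Formula: TPH = 10000 m^2/ha / (spacing_x * spacing_y)
Area per tree = 3.9 m * 5.6 m = 21.84 m^2
TPH = 10000 / 21.84 = 458 trees/ha

458


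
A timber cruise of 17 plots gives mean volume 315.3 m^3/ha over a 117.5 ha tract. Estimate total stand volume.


Formula: Total Volume = Mean Volume per ha * Total Area
Total Volume = 315.3 m^3/ha * 117.5 ha
Total Volume = 37048 m^3

37048


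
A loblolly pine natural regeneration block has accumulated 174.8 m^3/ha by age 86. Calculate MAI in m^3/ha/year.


Formula: MAI = Total Volume / Stand Age
MAI = 174.8 m^3/ha / 86 years
MAI = 2.03 m^3/ha/year

2.03


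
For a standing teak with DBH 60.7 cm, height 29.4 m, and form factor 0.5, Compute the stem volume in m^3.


Formula: V = pi * (DBH/200)^2 * H * ff
Radius = DBH/200 = 60.7/200 = 0.3035 m
Radius^2 = 0.3035^2 = 0.09211225 m^2
V = pi * 0.09211225 * 29.4 * 0.5
V = 4.254 m^3

4.254


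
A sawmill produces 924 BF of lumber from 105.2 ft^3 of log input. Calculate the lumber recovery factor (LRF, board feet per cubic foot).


Formula: LRF = Lumber Output (BF) / Log Input (ft^3)
LRF = 924 BF / 105.2 ft^3
LRF = 8.78 BF/ft^3

8.78


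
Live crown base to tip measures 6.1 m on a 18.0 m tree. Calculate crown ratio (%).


Formula: Crown Ratio = (Crown Length / Total Height) * 100
CR = (6.1 m / 18.0 m) * 100
CR = 0.3389 * 100 = 33.9%

33.9


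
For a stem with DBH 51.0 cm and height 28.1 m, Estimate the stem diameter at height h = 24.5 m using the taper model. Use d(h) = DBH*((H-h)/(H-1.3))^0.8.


Taper: d(h) = DBH * ((H - h) / (H - 1.3))^0.8
Numerator = H - h = 28.1 - 24.5 = 3.6 m
Denominator = H - 1.3 = 28.1 - 1.3 = 26.8 m
Ratio = 3.6 / 26.8 = 0.13433
d = 51.0 * 0.13433^0.8 = 10.2 cm

10.2


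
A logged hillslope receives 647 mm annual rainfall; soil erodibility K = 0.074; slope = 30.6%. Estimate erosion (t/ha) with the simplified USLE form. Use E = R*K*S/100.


Formula: E = R * K * S / 100  (simplified USLE)
R * K = 647 * 0.074 = 47.878
E = 47.878 * 30.6 / 100 = 14.65 t/ha

14.65


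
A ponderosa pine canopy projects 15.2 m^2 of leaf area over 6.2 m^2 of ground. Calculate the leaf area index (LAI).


Formula: LAI = total leaf area / ground area  (dimensionless)
LAI = 15.2 m^2 / 6.2 m^2
LAI = 2.45

2.45


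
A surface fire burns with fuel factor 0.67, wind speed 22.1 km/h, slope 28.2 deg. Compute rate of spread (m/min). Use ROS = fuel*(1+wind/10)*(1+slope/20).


Formula: ROS = fuel * (1 + wind/10) * (1 + slope/20)
Wind factor = 1 + 22.1/10 = 3.21
Slope factor = 1 + 28.2/20 = 2.41
ROS = 0.67 * 3.21 * 2.41 = 5.18 m/min

5.18


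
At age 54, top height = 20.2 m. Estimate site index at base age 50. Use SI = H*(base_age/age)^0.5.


Formula: SI = H_dom * (base_age / age)^0.5
Age ratio = 50 / 54 = 0.92593
sqrt(age_ratio) = 0.96225
SI = 20.2 * 0.96225 = 19.4 m

19.4


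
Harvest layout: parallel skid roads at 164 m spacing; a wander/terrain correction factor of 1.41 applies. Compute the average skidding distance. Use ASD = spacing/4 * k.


Formula: ASD = (spacing / 4) * correction
Uncorrected distance = spacing / 4 = 164 / 4 = 41 m
ASD = 41 * 1.41 = 58 m

58


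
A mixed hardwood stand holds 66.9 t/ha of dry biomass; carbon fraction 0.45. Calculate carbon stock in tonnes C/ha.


Formula: Carbon Stock = Biomass * Carbon Fraction
C = 66.9 t/ha * 0.45
C = 30.1 t C/ha

30.1


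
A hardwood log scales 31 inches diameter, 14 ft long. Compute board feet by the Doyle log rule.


Doyle: BF = (D - 4)^2 * L / 16
Adjusted diameter = 31 - 4 = 27 in
(D-4)^2 = 27^2 = 729
BF = 729 * 14 / 16 = 638 BF

638


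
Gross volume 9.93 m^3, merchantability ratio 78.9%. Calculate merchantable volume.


Formula: MV = V_total * (merchantable_pct / 100)
Merchantable fraction = 78.9% / 100 = 0.789
MV = 9.93 m^3 * 0.789 = 7.835 m^3

7.835


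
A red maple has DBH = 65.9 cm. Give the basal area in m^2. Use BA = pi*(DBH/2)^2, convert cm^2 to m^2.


Formula: BA = pi * (DBH/2)^2 / 10000  (cm^2 to m^2)
Radius = DBH/2 = 65.9/2 = 32.95 cm
BA = pi * 32.95^2 / 10000
   = 3410.835 cm^2 / 10000
   = 0.3411 m^2

0.3411


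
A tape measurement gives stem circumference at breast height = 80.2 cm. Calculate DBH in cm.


Formula: DBH = C / pi
DBH = 80.2 / pi
pi = 3.14159...
DBH = 25.5 cm

25.5


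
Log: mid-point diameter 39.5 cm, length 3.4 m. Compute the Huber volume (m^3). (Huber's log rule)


Huber: V = Am * L,  Am = pi*(Dm/200)^2
Am = pi*(39.5/200)^2 = 0.122542 m^2
V = 0.122542*3.4 = 0.4166 m^3

0.4166


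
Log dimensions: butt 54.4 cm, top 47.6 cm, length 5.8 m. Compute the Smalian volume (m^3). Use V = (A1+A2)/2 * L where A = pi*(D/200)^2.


Smalian: V = (A1 + A2)/2 * L,  A = pi*(D/200)^2
A1 = pi*(54.4/200)^2 = 0.232428 m^2
A2 = pi*(47.6/200)^2 = 0.177952 m^2
V = (0.232428+0.177952)/2*5.8 = 1.1901 m^3

1.1901


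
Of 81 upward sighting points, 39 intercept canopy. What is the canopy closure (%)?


Formula: Canopy closure = covered points / total points * 100
Closure = 39 / 81 * 100
Closure = 0.4815 * 100 = 48.1%

48.1


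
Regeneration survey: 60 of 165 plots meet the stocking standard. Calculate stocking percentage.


Formula: Stocking % = stocked plots / total plots * 100
Stocking = 60 / 165 * 100
Stocking = 0.3636 * 100 = 36.4%

36.4


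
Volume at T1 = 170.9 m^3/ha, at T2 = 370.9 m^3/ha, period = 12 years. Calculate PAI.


Formula: PAI = (V_T2 - V_T1) / (T2 - T1)
Volume increment = 370.9 - 170.9 = 200.0 m^3/ha
PAI = 200.0 / 12 = 16.67 m^3/ha/year

16.67


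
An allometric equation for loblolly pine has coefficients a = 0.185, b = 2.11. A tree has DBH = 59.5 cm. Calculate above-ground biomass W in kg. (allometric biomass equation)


Formula: W = a * DBH^b  (allometric power law)
DBH^b = 59.5^2.11 = 5549.2054
W = 0.185 * 5549.2054 = 1026.6 kg

1026.6


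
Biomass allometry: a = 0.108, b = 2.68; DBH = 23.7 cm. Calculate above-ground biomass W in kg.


Formula: W = a * DBH^b  (allometric power law)
DBH^b = 23.7^2.68 = 4834.2106
W = 0.108 * 4834.2106 = 522.1 kg

522.1


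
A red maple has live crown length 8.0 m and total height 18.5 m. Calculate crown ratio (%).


Formula: Crown Ratio = (Crown Length / Total Height) * 100
CR = (8.0 m / 18.5 m) * 100
CR = 0.4324 * 100 = 43.2%

43.2


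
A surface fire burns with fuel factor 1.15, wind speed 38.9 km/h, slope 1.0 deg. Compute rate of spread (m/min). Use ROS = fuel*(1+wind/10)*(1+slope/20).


Formula: ROS = fuel * (1 + wind/10) * (1 + slope/20)
Wind factor = 1 + 38.9/10 = 4.89
Slope factor = 1 + 1.0/20 = 1.05
ROS = 1.15 * 4.89 * 1.05 = 5.9 m/min

5.9


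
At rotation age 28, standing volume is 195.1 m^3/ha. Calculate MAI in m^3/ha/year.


Formula: MAI = Total Volume / Stand Age
MAI = 195.1 m^3/ha / 28 years
MAI = 6.97 m^3/ha/year

6.97


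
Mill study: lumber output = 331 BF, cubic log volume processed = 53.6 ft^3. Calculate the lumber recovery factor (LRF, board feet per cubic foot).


Formula: LRF = Lumber Output (BF) / Log Input (ft^3)
LRF = 331 BF / 53.6 ft^3
LRF = 6.18 BF/ft^3

6.18


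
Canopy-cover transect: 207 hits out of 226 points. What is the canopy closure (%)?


Formula: Canopy closure = covered points / total points * 100
Closure = 207 / 226 * 100
Closure = 0.9159 * 100 = 91.6%

91.6


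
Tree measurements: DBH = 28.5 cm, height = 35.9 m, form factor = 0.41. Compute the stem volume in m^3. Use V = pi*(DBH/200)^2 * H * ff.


Formula: V = pi * (DBH/200)^2 * H * ff
Radius = DBH/200 = 28.5/200 = 0.1425 m
Radius^2 = 0.1425^2 = 0.02030625 m^2
V = pi * 0.02030625 * 35.9 * 0.41
V = 0.939 m^3

0.939


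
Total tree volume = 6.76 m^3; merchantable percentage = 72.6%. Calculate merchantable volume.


Formula: MV = V_total * (merchantable_pct / 100)
Merchantable fraction = 72.6% / 100 = 0.726
MV = 6.76 m^3 * 0.726 = 4.908 m^3

4.908


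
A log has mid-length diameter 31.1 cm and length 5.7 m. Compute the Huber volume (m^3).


Huber: V = Am * L,  Am = pi*(Dm/200)^2
Am = pi*(31.1/200)^2 = 0.075964 m^2
V = 0.075964*5.7 = 0.433 m^3

0.433


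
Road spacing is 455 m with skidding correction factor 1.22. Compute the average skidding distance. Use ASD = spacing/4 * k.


Formula: ASD = (spacing / 4) * correction
Uncorrected distance = spacing / 4 = 455 / 4 = 113.75 m
ASD = 113.75 * 1.22 = 139 m

139


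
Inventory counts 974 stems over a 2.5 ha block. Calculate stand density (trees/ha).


Formula: Stand Density = N_trees / Area_ha
Density = 974 trees / 2.5 ha
Density = 390 trees/ha

390


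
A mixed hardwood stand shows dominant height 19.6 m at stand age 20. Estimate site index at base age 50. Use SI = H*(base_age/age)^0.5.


Formula: SI = H_dom * (base_age / age)^0.5
Age ratio = 50 / 20 = 2.5
sqrt(age_ratio) = 1.58114
SI = 19.6 * 1.58114 = 31.0 m

31.0


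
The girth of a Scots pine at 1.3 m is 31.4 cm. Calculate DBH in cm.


Formula: DBH = C / pi
DBH = 31.4 / pi
pi = 3.14159...
DBH = 10.0 cm

10.0


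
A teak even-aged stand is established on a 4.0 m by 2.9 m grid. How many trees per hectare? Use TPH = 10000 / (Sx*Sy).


Formula: TPH = 10000 m^2/ha / (spacing_x * spacing_y)
Area per tree = 4.0 m * 2.9 m = 11.6 m^2
TPH = 10000 / 11.6 = 862 trees/ha

862


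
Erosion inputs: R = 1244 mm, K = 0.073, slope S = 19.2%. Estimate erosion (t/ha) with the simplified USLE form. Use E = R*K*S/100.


Formula: E = R * K * S / 100  (simplified USLE)
R * K = 1244 * 0.073 = 90.812
E = 90.812 * 19.2 / 100 = 17.44 t/ha

17.44
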